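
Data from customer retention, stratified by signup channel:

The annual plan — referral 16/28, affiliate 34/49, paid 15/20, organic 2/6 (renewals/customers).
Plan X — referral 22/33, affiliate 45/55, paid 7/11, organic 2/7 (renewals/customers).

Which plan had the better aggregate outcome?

Referral: the annual plan 16/28 = 57.1%, Plan X 22/33 = 66.7% → Plan X
Affiliate: the annual plan 34/49 = 69.4%, Plan X 45/55 = 81.8% → Plan X
Paid: the annual plan 15/20 = 75.0%, Plan X 7/11 = 63.6% → the annual plan
Organic: the annual plan 2/6 = 33.3%, Plan X 2/7 = 28.6% → the annual plan
Overall: the annual plan 67/103 = 65.0%, Plan X 76/106 = 71.7% → Plan X
(Neither sweeps every signup group, but Plan X has the higher pooled rate.)

Plan X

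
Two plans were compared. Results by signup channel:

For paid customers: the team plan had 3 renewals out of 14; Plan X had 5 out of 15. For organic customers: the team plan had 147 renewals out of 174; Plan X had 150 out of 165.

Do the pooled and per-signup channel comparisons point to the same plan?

Yes

Paid: the team plan 3/14 = 21.4%, Plan X 5/15 = 33.3% → Plan X
Organic: the team plan 147/174 = 84.5%, Plan X 150/165 = 90.9% → Plan X
Overall: the team plan 150/188 = 79.8%, Plan X 155/180 = 86.1% → Plan X
Plan X wins overall and in every signup group — no reversal.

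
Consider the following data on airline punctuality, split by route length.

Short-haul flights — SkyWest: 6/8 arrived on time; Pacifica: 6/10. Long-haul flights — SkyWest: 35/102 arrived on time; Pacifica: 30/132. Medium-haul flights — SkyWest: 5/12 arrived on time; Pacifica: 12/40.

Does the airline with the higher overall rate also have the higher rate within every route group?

Yes

Short-haul: SkyWest 6/8 = 75.0%, Pacifica 6/10 = 60.0% → SkyWest
Long-haul: SkyWest 35/102 = 34.3%, Pacifica 30/132 = 22.7% → SkyWest
Medium-haul: SkyWest 5/12 = 41.7%, Pacifica 12/40 = 30.0% → SkyWest
Overall: SkyWest 46/122 = 37.7%, Pacifica 48/182 = 26.4% → SkyWest
SkyWest wins overall and in every route group — no reversal.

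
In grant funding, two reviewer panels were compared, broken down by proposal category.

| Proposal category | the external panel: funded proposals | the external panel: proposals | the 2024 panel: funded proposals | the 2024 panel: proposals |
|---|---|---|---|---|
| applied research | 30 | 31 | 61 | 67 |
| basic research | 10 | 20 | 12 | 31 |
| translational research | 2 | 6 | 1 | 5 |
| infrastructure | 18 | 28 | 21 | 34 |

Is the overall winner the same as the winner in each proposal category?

Yes

Applied research: the external panel 30/31 = 96.8%, the 2024 panel 61/67 = 91.0% → the external panel
Basic research: the external panel 10/20 = 50.0%, the 2024 panel 12/31 = 38.7% → the external panel
Translational research: the external panel 2/6 = 33.3%, the 2024 panel 1/5 = 20.0% → the external panel
Infrastructure: the external panel 18/28 = 64.3%, the 2024 panel 21/34 = 61.8% → the external panel
Overall: the external panel 60/85 = 70.6%, the 2024 panel 95/137 = 69.3% → the external panel
The external panel wins overall and in every proposal group — no reversal.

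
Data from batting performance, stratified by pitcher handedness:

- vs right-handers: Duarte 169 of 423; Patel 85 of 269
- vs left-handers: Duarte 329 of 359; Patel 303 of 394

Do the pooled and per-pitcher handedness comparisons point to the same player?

Yes

Vs right-handers: Duarte 169/423 = 40.0%, Patel 85/269 = 31.6% → Duarte
Vs left-handers: Duarte 329/359 = 91.6%, Patel 303/394 = 76.9% → Duarte
Overall: Duarte 498/782 = 63.7%, Patel 388/663 = 58.5% → Duarte
Duarte wins overall and in every pitcher group — no reversal.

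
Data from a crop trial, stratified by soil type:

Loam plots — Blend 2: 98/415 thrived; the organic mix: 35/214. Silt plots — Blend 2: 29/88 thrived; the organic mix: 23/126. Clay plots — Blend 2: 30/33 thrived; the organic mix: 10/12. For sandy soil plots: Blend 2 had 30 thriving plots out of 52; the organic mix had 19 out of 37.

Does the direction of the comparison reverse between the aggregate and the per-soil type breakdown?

No

Loam: Blend 2 98/415 = 23.6%, the organic mix 35/214 = 16.4% → Blend 2
Silt: Blend 2 29/88 = 33.0%, the organic mix 23/126 = 18.3% → Blend 2
Clay: Blend 2 30/33 = 90.9%, the organic mix 10/12 = 83.3% → Blend 2
Sandy soil: Blend 2 30/52 = 57.7%, the organic mix 19/37 = 51.4% → Blend 2
Overall: Blend 2 187/588 = 31.8%, the organic mix 87/389 = 22.4% → Blend 2
Blend 2 wins overall and in every soil group — no reversal.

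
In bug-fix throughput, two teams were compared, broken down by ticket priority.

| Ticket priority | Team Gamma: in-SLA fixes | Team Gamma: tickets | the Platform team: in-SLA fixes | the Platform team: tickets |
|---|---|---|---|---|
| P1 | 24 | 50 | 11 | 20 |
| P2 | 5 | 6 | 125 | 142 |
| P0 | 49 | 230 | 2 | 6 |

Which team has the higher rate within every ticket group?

the Platform team

P1: Team Gamma 24/50 = 48.0%, the Platform team 11/20 = 55.0% → the Platform team
P2: Team Gamma 5/6 = 83.3%, the Platform team 125/142 = 88.0% → the Platform team
P0: Team Gamma 49/230 = 21.3%, the Platform team 2/6 = 33.3% → the Platform team
The Platform team has the higher rate in all 3 groups.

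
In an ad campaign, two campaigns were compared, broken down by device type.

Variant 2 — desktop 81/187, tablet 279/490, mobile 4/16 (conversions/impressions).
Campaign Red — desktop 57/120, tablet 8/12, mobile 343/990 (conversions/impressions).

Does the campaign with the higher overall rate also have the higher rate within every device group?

Desktop: Variant 2 81/187 = 43.3%, Campaign Red 57/120 = 47.5% → Campaign Red
Tablet: Variant 2 279/490 = 56.9%, Campaign Red 8/12 = 66.7% → Campaign Red
Mobile: Variant 2 4/16 = 25.0%, Campaign Red 343/990 = 34.6% → Campaign Red
Overall: Variant 2 364/693 = 52.5%, Campaign Red 408/1122 = 36.4% → Variant 2
Campaign Red wins each device group but Variant 2 wins overall — the comparison reverses. Campaign Red's impressions skew toward mobile, which has a lower base rate.

No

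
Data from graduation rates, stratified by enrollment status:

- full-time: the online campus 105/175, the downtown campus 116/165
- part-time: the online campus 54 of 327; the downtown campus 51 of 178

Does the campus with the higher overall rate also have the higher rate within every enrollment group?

Yes

Full-time: the online campus 105/175 = 60.0%, the downtown campus 116/165 = 70.3% → the downtown campus
Part-time: the online campus 54/327 = 16.5%, the downtown campus 51/178 = 28.7% → the downtown campus
Overall: the online campus 159/502 = 31.7%, the downtown campus 167/343 = 48.7% → the downtown campus
The downtown campus wins overall and in every enrollment group — no reversal.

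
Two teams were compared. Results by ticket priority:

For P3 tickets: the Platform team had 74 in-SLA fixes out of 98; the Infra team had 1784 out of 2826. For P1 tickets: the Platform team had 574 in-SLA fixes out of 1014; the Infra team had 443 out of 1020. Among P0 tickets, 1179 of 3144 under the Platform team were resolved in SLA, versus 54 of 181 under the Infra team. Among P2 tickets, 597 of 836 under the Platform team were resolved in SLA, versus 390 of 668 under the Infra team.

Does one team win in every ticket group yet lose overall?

Yes

P3: the Platform team 74/98 = 75.5%, the Infra team 1784/2826 = 63.1% → the Platform team
P1: the Platform team 574/1014 = 56.6%, the Infra team 443/1020 = 43.4% → the Platform team
P0: the Platform team 1179/3144 = 37.5%, the Infra team 54/181 = 29.8% → the Platform team
P2: the Platform team 597/836 = 71.4%, the Infra team 390/668 = 58.4% → the Platform team
Overall: the Platform team 2424/5092 = 47.6%, the Infra team 2671/4695 = 56.9% → the Infra team
The Platform team wins each ticket group but the Infra team wins overall — the comparison reverses. The Platform team's tickets skew toward P0, which has a lower base rate.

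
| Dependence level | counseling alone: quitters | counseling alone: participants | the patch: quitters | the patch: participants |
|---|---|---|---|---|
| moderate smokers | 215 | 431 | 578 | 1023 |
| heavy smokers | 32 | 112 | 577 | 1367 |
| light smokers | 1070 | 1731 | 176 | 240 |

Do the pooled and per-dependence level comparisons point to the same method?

Moderate smokers: counseling alone 215/431 = 49.9%, the patch 578/1023 = 56.5% → the patch
Heavy smokers: counseling alone 32/112 = 28.6%, the patch 577/1367 = 42.2% → the patch
Light smokers: counseling alone 1070/1731 = 61.8%, the patch 176/240 = 73.3% → the patch
Overall: counseling alone 1317/2274 = 57.9%, the patch 1331/2630 = 50.6% → counseling alone
The patch wins each dependence group but counseling alone wins overall — the comparison reverses. The patch's participants skew toward heavy smokers, which has a lower base rate.

No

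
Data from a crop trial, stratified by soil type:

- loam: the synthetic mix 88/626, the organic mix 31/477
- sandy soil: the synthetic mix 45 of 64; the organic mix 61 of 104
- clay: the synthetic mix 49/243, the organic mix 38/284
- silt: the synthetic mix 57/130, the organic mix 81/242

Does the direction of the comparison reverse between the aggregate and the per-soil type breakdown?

Loam: the synthetic mix 88/626 = 14.1%, the organic mix 31/477 = 6.5% → the synthetic mix
Sandy soil: the synthetic mix 45/64 = 70.3%, the organic mix 61/104 = 58.7% → the synthetic mix
Clay: the synthetic mix 49/243 = 20.2%, the organic mix 38/284 = 13.4% → the synthetic mix
Silt: the synthetic mix 57/130 = 43.8%, the organic mix 81/242 = 33.5% → the synthetic mix
Overall: the synthetic mix 239/1063 = 22.5%, the organic mix 211/1107 = 19.1% → the synthetic mix
The synthetic mix wins overall and in every soil group — no reversal.

No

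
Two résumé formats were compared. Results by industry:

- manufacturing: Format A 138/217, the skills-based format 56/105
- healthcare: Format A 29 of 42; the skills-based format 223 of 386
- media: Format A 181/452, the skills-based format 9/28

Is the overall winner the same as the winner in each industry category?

No

Manufacturing: Format A 138/217 = 63.6%, the skills-based format 56/105 = 53.3% → Format A
Healthcare: Format A 29/42 = 69.0%, the skills-based format 223/386 = 57.8% → Format A
Media: Format A 181/452 = 40.0%, the skills-based format 9/28 = 32.1% → Format A
Overall: Format A 348/711 = 48.9%, the skills-based format 288/519 = 55.5% → the skills-based format
Format A wins each industry group but the skills-based format wins overall — the comparison reverses. Format A's applications skew toward media, which has a lower base rate.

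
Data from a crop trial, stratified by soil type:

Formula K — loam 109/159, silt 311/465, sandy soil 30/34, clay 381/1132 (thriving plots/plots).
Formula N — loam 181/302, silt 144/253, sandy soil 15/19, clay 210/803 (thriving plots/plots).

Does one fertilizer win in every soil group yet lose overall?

Loam: Formula K 109/159 = 68.6%, Formula N 181/302 = 59.9% → Formula K
Silt: Formula K 311/465 = 66.9%, Formula N 144/253 = 56.9% → Formula K
Sandy soil: Formula K 30/34 = 88.2%, Formula N 15/19 = 78.9% → Formula K
Clay: Formula K 381/1132 = 33.7%, Formula N 210/803 = 26.2% → Formula K
Overall: Formula K 831/1790 = 46.4%, Formula N 550/1377 = 39.9% → Formula K
Formula K wins overall and in every soil group — no reversal.

No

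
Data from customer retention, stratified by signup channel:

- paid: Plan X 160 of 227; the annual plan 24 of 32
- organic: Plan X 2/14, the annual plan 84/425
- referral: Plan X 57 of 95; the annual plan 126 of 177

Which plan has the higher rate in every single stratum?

Paid: Plan X 160/227 = 70.5%, the annual plan 24/32 = 75.0% → the annual plan
Organic: Plan X 2/14 = 14.3%, the annual plan 84/425 = 19.8% → the annual plan
Referral: Plan X 57/95 = 60.0%, the annual plan 126/177 = 71.2% → the annual plan
The annual plan has the higher rate in all 3 groups.

the annual plan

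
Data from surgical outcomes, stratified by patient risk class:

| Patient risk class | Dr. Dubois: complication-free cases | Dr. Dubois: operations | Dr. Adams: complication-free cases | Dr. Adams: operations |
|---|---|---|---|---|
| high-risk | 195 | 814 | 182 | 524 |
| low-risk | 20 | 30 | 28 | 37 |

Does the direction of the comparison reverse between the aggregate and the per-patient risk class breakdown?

No

High-risk: Dr. Dubois 195/814 = 24.0%, Dr. Adams 182/524 = 34.7% → Dr. Adams
Low-risk: Dr. Dubois 20/30 = 66.7%, Dr. Adams 28/37 = 75.7% → Dr. Adams
Overall: Dr. Dubois 215/844 = 25.5%, Dr. Adams 210/561 = 37.4% → Dr. Adams
Dr. Adams wins overall and in every patient risk group — no reversal.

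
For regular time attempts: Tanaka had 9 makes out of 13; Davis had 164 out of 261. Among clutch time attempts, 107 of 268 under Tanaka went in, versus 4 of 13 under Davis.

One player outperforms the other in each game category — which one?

Tanaka

Regular time: Tanaka 9/13 = 69.2%, Davis 164/261 = 62.8% → Tanaka
Clutch time: Tanaka 107/268 = 39.9%, Davis 4/13 = 30.8% → Tanaka
Tanaka has the higher rate in both groups.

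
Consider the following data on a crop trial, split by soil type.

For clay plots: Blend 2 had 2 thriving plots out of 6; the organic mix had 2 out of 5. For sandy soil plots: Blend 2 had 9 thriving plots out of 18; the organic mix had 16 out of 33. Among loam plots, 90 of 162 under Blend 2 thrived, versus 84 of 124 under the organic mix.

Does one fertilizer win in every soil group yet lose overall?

Clay: Blend 2 2/6 = 33.3%, the organic mix 2/5 = 40.0% → the organic mix
Sandy soil: Blend 2 9/18 = 50.0%, the organic mix 16/33 = 48.5% → Blend 2
Loam: Blend 2 90/162 = 55.6%, the organic mix 84/124 = 67.7% → the organic mix
Overall: Blend 2 101/186 = 54.3%, the organic mix 102/162 = 63.0% → the organic mix
Neither sweeps: Blend 2 wins 1 of 3 groups, the organic mix wins 2. The organic mix wins overall but not every group — no Simpson reversal.

No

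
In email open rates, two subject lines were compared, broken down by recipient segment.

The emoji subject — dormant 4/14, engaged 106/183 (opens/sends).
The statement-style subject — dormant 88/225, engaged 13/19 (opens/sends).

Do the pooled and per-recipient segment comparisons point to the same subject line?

No

Dormant: the emoji subject 4/14 = 28.6%, the statement-style subject 88/225 = 39.1% → the statement-style subject
Engaged: the emoji subject 106/183 = 57.9%, the statement-style subject 13/19 = 68.4% → the statement-style subject
Overall: the emoji subject 110/197 = 55.8%, the statement-style subject 101/244 = 41.4% → the emoji subject
The statement-style subject wins each recipient group but the emoji subject wins overall — the comparison reverses. The statement-style subject's sends skew toward dormant, which has a lower base rate.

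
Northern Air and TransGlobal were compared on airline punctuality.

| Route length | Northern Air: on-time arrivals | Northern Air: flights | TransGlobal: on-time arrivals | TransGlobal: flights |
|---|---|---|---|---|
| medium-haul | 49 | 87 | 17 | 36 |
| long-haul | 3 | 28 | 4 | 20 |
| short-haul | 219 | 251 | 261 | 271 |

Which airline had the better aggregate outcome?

Medium-haul: Northern Air 49/87 = 56.3%, TransGlobal 17/36 = 47.2% → Northern Air
Long-haul: Northern Air 3/28 = 10.7%, TransGlobal 4/20 = 20.0% → TransGlobal
Short-haul: Northern Air 219/251 = 87.3%, TransGlobal 261/271 = 96.3% → TransGlobal
Overall: Northern Air 271/366 = 74.0%, TransGlobal 282/327 = 86.2% → TransGlobal
(Neither sweeps every route group, but TransGlobal has the higher pooled rate.)

TransGlobal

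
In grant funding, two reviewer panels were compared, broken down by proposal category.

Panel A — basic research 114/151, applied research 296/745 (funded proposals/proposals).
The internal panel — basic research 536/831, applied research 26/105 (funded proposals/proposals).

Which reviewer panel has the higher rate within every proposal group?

Panel A

Basic research: Panel A 114/151 = 75.5%, the internal panel 536/831 = 64.5% → Panel A
Applied research: Panel A 296/745 = 39.7%, the internal panel 26/105 = 24.8% → Panel A
Panel A has the higher rate in both groups.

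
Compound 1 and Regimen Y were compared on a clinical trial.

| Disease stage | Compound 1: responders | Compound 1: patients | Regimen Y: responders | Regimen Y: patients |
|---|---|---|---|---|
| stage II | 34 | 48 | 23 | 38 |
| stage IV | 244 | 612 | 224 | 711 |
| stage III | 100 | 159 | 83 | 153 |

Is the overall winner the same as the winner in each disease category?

Yes

Stage II: Compound 1 34/48 = 70.8%, Regimen Y 23/38 = 60.5% → Compound 1
Stage IV: Compound 1 244/612 = 39.9%, Regimen Y 224/711 = 31.5% → Compound 1
Stage III: Compound 1 100/159 = 62.9%, Regimen Y 83/153 = 54.2% → Compound 1
Overall: Compound 1 378/819 = 46.2%, Regimen Y 330/902 = 36.6% → Compound 1
Compound 1 wins overall and in every disease group — no reversal.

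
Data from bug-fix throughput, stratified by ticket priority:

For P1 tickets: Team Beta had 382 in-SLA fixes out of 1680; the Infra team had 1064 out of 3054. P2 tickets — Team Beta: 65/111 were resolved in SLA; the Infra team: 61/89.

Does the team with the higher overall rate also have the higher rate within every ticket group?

P1: Team Beta 382/1680 = 22.7%, the Infra team 1064/3054 = 34.8% → the Infra team
P2: Team Beta 65/111 = 58.6%, the Infra team 61/89 = 68.5% → the Infra team
Overall: Team Beta 447/1791 = 25.0%, the Infra team 1125/3143 = 35.8% → the Infra team
The Infra team wins overall and in every ticket group — no reversal.

Yes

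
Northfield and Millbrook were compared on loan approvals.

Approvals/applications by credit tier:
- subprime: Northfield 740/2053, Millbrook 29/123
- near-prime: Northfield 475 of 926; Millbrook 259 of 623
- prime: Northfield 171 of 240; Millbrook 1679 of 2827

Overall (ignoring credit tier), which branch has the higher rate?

Subprime: Northfield 740/2053 = 36.0%, Millbrook 29/123 = 23.6% → Northfield
Near-prime: Northfield 475/926 = 51.3%, Millbrook 259/623 = 41.6% → Northfield
Prime: Northfield 171/240 = 71.2%, Millbrook 1679/2827 = 59.4% → Northfield
Overall: Northfield 1386/3219 = 43.1%, Millbrook 1967/3573 = 55.1% → Millbrook
(Northfield wins every credit group but Millbrook wins overall — Northfield's applications skew toward the low-rate subprime group.)

Millbrook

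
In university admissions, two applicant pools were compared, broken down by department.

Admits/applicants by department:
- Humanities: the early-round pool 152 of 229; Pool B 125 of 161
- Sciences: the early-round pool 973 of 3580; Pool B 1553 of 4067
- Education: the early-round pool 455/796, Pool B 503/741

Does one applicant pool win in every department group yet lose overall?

Humanities: the early-round pool 152/229 = 66.4%, Pool B 125/161 = 77.6% → Pool B
Sciences: the early-round pool 973/3580 = 27.2%, Pool B 1553/4067 = 38.2% → Pool B
Education: the early-round pool 455/796 = 57.2%, Pool B 503/741 = 67.9% → Pool B
Overall: the early-round pool 1580/4605 = 34.3%, Pool B 2181/4969 = 43.9% → Pool B
Pool B wins overall and in every department group — no reversal.

No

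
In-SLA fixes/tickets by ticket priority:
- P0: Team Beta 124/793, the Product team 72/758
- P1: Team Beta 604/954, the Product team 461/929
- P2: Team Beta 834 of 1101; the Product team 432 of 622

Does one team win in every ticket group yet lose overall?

P0: Team Beta 124/793 = 15.6%, the Product team 72/758 = 9.5% → Team Beta
P1: Team Beta 604/954 = 63.3%, the Product team 461/929 = 49.6% → Team Beta
P2: Team Beta 834/1101 = 75.7%, the Product team 432/622 = 69.5% → Team Beta
Overall: Team Beta 1562/2848 = 54.8%, the Product team 965/2309 = 41.8% → Team Beta
Team Beta wins overall and in every ticket group — no reversal.

No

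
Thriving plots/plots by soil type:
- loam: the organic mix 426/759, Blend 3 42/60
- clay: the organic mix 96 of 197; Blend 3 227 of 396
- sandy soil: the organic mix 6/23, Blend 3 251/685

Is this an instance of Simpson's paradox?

Loam: the organic mix 426/759 = 56.1%, Blend 3 42/60 = 70.0% → Blend 3
Clay: the organic mix 96/197 = 48.7%, Blend 3 227/396 = 57.3% → Blend 3
Sandy soil: the organic mix 6/23 = 26.1%, Blend 3 251/685 = 36.6% → Blend 3
Overall: the organic mix 528/979 = 53.9%, Blend 3 520/1141 = 45.6% → the organic mix
Blend 3 wins each soil group but the organic mix wins overall — the comparison reverses. Blend 3's plots skew toward sandy soil, which has a lower base rate.

Yes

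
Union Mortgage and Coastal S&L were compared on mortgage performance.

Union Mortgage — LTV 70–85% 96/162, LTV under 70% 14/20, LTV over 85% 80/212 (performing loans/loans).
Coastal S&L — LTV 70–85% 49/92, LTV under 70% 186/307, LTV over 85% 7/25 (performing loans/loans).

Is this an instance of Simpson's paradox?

Yes

LTV 70–85%: Union Mortgage 96/162 = 59.3%, Coastal S&L 49/92 = 53.3% → Union Mortgage
LTV under 70%: Union Mortgage 14/20 = 70.0%, Coastal S&L 186/307 = 60.6% → Union Mortgage
LTV over 85%: Union Mortgage 80/212 = 37.7%, Coastal S&L 7/25 = 28.0% → Union Mortgage
Overall: Union Mortgage 190/394 = 48.2%, Coastal S&L 242/424 = 57.1% → Coastal S&L
Union Mortgage wins each loan-to-value group but Coastal S&L wins overall — the comparison reverses. Union Mortgage's loans skew toward LTV over 85%, which has a lower base rate.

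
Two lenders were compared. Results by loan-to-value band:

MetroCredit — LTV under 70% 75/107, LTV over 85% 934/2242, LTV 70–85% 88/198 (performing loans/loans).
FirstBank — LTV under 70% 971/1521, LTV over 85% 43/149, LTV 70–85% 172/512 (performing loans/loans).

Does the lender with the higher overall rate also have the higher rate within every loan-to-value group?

LTV under 70%: MetroCredit 75/107 = 70.1%, FirstBank 971/1521 = 63.8% → MetroCredit
LTV over 85%: MetroCredit 934/2242 = 41.7%, FirstBank 43/149 = 28.9% → MetroCredit
LTV 70–85%: MetroCredit 88/198 = 44.4%, FirstBank 172/512 = 33.6% → MetroCredit
Overall: MetroCredit 1097/2547 = 43.1%, FirstBank 1186/2182 = 54.4% → FirstBank
MetroCredit wins each loan-to-value group but FirstBank wins overall — the comparison reverses. MetroCredit's loans skew toward LTV over 85%, which has a lower base rate.

No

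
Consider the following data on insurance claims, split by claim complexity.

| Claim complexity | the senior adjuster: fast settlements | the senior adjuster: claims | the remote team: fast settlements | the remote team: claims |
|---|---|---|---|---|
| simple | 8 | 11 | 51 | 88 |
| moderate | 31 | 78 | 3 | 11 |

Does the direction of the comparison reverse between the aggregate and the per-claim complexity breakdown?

Yes

Simple: the senior adjuster 8/11 = 72.7%, the remote team 51/88 = 58.0% → the senior adjuster
Moderate: the senior adjuster 31/78 = 39.7%, the remote team 3/11 = 27.3% → the senior adjuster
Overall: the senior adjuster 39/89 = 43.8%, the remote team 54/99 = 54.5% → the remote team
The senior adjuster wins each claim group but the remote team wins overall — the comparison reverses. The senior adjuster's claims skew toward moderate, which has a lower base rate.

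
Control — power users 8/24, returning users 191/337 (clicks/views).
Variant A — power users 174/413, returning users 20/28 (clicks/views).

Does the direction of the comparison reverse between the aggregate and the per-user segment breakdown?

Yes

Power users: Control 8/24 = 33.3%, Variant A 174/413 = 42.1% → Variant A
Returning users: Control 191/337 = 56.7%, Variant A 20/28 = 71.4% → Variant A
Overall: Control 199/361 = 55.1%, Variant A 194/441 = 44.0% → Control
Variant A wins each user group but Control wins overall — the comparison reverses. Variant A's views skew toward power users, which has a lower base rate.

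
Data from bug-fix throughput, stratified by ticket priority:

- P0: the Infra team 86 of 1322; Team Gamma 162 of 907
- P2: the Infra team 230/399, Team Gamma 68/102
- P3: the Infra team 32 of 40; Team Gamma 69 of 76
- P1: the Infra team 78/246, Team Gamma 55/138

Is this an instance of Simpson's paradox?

P0: the Infra team 86/1322 = 6.5%, Team Gamma 162/907 = 17.9% → Team Gamma
P2: the Infra team 230/399 = 57.6%, Team Gamma 68/102 = 66.7% → Team Gamma
P3: the Infra team 32/40 = 80.0%, Team Gamma 69/76 = 90.8% → Team Gamma
P1: the Infra team 78/246 = 31.7%, Team Gamma 55/138 = 39.9% → Team Gamma
Overall: the Infra team 426/2007 = 21.2%, Team Gamma 354/1223 = 28.9% → Team Gamma
Team Gamma wins overall and in every ticket group — no reversal.

No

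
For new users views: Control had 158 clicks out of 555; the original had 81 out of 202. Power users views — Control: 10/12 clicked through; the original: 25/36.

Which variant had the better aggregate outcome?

the original

New users: Control 158/555 = 28.5%, the original 81/202 = 40.1% → the original
Power users: Control 10/12 = 83.3%, the original 25/36 = 69.4% → Control
Overall: Control 168/567 = 29.6%, the original 106/238 = 44.5% → the original
(Neither sweeps every user group, but the original has the higher pooled rate.)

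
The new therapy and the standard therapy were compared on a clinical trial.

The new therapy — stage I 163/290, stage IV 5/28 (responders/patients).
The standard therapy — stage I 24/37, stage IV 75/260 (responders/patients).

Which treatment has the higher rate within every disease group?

Stage I: the new therapy 163/290 = 56.2%, the standard therapy 24/37 = 64.9% → the standard therapy
Stage IV: the new therapy 5/28 = 17.9%, the standard therapy 75/260 = 28.8% → the standard therapy
The standard therapy has the higher rate in both groups.

the standard therapy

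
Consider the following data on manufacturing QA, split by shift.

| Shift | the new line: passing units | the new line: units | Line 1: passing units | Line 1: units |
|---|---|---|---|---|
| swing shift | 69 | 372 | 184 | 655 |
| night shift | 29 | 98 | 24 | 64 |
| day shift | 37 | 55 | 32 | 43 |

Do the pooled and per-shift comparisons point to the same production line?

Yes

Swing shift: the new line 69/372 = 18.5%, Line 1 184/655 = 28.1% → Line 1
Night shift: the new line 29/98 = 29.6%, Line 1 24/64 = 37.5% → Line 1
Day shift: the new line 37/55 = 67.3%, Line 1 32/43 = 74.4% → Line 1
Overall: the new line 135/525 = 25.7%, Line 1 240/762 = 31.5% → Line 1
Line 1 wins overall and in every shift group — no reversal.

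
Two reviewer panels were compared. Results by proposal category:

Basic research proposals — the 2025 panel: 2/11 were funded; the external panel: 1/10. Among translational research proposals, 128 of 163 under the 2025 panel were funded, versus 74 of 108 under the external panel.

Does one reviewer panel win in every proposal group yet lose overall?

No

Basic research: the 2025 panel 2/11 = 18.2%, the external panel 1/10 = 10.0% → the 2025 panel
Translational research: the 2025 panel 128/163 = 78.5%, the external panel 74/108 = 68.5% → the 2025 panel
Overall: the 2025 panel 130/174 = 74.7%, the external panel 75/118 = 63.6% → the 2025 panel
The 2025 panel wins overall and in every proposal group — no reversal.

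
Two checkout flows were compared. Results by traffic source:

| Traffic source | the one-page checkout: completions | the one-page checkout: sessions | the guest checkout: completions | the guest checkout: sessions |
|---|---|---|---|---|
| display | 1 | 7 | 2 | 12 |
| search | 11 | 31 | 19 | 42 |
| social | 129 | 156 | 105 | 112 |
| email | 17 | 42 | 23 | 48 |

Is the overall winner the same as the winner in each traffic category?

Yes

Display: the one-page checkout 1/7 = 14.3%, the guest checkout 2/12 = 16.7% → the guest checkout
Search: the one-page checkout 11/31 = 35.5%, the guest checkout 19/42 = 45.2% → the guest checkout
Social: the one-page checkout 129/156 = 82.7%, the guest checkout 105/112 = 93.8% → the guest checkout
Email: the one-page checkout 17/42 = 40.5%, the guest checkout 23/48 = 47.9% → the guest checkout
Overall: the one-page checkout 158/236 = 66.9%, the guest checkout 149/214 = 69.6% → the guest checkout
The guest checkout wins overall and in every traffic group — no reversal.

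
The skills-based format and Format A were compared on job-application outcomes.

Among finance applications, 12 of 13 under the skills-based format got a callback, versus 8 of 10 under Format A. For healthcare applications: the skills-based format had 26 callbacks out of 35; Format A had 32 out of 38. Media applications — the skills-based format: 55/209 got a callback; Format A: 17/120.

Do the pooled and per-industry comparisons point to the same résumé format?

Finance: the skills-based format 12/13 = 92.3%, Format A 8/10 = 80.0% → the skills-based format
Healthcare: the skills-based format 26/35 = 74.3%, Format A 32/38 = 84.2% → Format A
Media: the skills-based format 55/209 = 26.3%, Format A 17/120 = 14.2% → the skills-based format
Overall: the skills-based format 93/257 = 36.2%, Format A 57/168 = 33.9% → the skills-based format
Neither sweeps: the skills-based format wins 2 of 3 groups, Format A wins 1. The skills-based format wins overall but not every group — no Simpson reversal.

No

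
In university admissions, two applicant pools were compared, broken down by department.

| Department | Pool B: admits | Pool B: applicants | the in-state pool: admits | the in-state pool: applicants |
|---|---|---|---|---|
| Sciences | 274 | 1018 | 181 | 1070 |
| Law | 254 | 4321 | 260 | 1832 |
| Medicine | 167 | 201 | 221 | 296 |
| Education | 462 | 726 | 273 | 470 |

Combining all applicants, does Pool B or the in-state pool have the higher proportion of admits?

the in-state pool

Sciences: Pool B 274/1018 = 26.9%, the in-state pool 181/1070 = 16.9% → Pool B
Law: Pool B 254/4321 = 5.9%, the in-state pool 260/1832 = 14.2% → the in-state pool
Medicine: Pool B 167/201 = 83.1%, the in-state pool 221/296 = 74.7% → Pool B
Education: Pool B 462/726 = 63.6%, the in-state pool 273/470 = 58.1% → Pool B
Overall: Pool B 1157/6266 = 18.5%, the in-state pool 935/3668 = 25.5% → the in-state pool
(Neither sweeps every department group, but the in-state pool has the higher pooled rate.)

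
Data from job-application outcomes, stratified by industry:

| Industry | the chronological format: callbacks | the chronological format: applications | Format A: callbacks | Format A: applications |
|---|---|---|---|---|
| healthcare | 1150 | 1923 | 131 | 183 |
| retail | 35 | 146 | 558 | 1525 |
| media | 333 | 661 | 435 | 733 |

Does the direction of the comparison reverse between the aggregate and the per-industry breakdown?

Healthcare: the chronological format 1150/1923 = 59.8%, Format A 131/183 = 71.6% → Format A
Retail: the chronological format 35/146 = 24.0%, Format A 558/1525 = 36.6% → Format A
Media: the chronological format 333/661 = 50.4%, Format A 435/733 = 59.3% → Format A
Overall: the chronological format 1518/2730 = 55.6%, Format A 1124/2441 = 46.0% → the chronological format
Format A wins each industry group but the chronological format wins overall — the comparison reverses. Format A's applications skew toward retail, which has a lower base rate.

Yes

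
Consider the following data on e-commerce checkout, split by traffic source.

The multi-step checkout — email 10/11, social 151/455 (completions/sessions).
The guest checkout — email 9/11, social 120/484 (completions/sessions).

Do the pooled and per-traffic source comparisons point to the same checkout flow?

Email: the multi-step checkout 10/11 = 90.9%, the guest checkout 9/11 = 81.8% → the multi-step checkout
Social: the multi-step checkout 151/455 = 33.2%, the guest checkout 120/484 = 24.8% → the multi-step checkout
Overall: the multi-step checkout 161/466 = 34.5%, the guest checkout 129/495 = 26.1% → the multi-step checkout
The multi-step checkout wins overall and in every traffic group — no reversal.

Yes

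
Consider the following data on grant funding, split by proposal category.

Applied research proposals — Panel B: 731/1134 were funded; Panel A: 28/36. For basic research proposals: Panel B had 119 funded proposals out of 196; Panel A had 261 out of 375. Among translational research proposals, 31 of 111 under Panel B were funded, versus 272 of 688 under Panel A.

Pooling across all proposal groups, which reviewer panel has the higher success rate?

Applied research: Panel B 731/1134 = 64.5%, Panel A 28/36 = 77.8% → Panel A
Basic research: Panel B 119/196 = 60.7%, Panel A 261/375 = 69.6% → Panel A
Translational research: Panel B 31/111 = 27.9%, Panel A 272/688 = 39.5% → Panel A
Overall: Panel B 881/1441 = 61.1%, Panel A 561/1099 = 51.0% → Panel B
(Panel A wins every proposal group but Panel B wins overall — Panel A's proposals skew toward the low-rate translational research group.)

Panel B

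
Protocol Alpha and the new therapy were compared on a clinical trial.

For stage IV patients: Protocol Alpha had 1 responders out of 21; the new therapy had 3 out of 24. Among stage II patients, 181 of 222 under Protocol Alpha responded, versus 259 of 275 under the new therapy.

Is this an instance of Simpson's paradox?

No

Stage IV: Protocol Alpha 1/21 = 4.8%, the new therapy 3/24 = 12.5% → the new therapy
Stage II: Protocol Alpha 181/222 = 81.5%, the new therapy 259/275 = 94.2% → the new therapy
Overall: Protocol Alpha 182/243 = 74.9%, the new therapy 262/299 = 87.6% → the new therapy
The new therapy wins overall and in every disease group — no reversal.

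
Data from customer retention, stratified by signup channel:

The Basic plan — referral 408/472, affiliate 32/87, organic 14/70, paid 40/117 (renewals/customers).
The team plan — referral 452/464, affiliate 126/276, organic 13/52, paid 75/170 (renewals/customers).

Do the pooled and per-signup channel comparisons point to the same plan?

Yes

Referral: the Basic plan 408/472 = 86.4%, the team plan 452/464 = 97.4% → the team plan
Affiliate: the Basic plan 32/87 = 36.8%, the team plan 126/276 = 45.7% → the team plan
Organic: the Basic plan 14/70 = 20.0%, the team plan 13/52 = 25.0% → the team plan
Paid: the Basic plan 40/117 = 34.2%, the team plan 75/170 = 44.1% → the team plan
Overall: the Basic plan 494/746 = 66.2%, the team plan 666/962 = 69.2% → the team plan
The team plan wins overall and in every signup group — no reversal.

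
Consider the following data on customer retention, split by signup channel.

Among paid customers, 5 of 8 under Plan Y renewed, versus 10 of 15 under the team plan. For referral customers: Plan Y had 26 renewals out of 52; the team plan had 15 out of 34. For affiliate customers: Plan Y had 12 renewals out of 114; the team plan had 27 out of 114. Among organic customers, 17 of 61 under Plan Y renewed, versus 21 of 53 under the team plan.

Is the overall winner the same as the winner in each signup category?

Paid: Plan Y 5/8 = 62.5%, the team plan 10/15 = 66.7% → the team plan
Referral: Plan Y 26/52 = 50.0%, the team plan 15/34 = 44.1% → Plan Y
Affiliate: Plan Y 12/114 = 10.5%, the team plan 27/114 = 23.7% → the team plan
Organic: Plan Y 17/61 = 27.9%, the team plan 21/53 = 39.6% → the team plan
Overall: Plan Y 60/235 = 25.5%, the team plan 73/216 = 33.8% → the team plan
Neither sweeps: Plan Y wins 1 of 4 groups, the team plan wins 3. The team plan wins overall but not every group — no Simpson reversal.

No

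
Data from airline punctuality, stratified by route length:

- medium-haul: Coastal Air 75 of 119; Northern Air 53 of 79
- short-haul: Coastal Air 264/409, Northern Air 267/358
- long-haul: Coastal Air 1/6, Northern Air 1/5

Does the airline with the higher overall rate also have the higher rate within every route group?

Medium-haul: Coastal Air 75/119 = 63.0%, Northern Air 53/79 = 67.1% → Northern Air
Short-haul: Coastal Air 264/409 = 64.5%, Northern Air 267/358 = 74.6% → Northern Air
Long-haul: Coastal Air 1/6 = 16.7%, Northern Air 1/5 = 20.0% → Northern Air
Overall: Coastal Air 340/534 = 63.7%, Northern Air 321/442 = 72.6% → Northern Air
Northern Air wins overall and in every route group — no reversal.

Yes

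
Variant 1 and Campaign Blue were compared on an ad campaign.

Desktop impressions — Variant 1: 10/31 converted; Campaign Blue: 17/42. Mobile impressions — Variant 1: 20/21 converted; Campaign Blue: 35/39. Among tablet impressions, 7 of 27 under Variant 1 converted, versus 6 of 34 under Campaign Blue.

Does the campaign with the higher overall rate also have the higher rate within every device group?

Desktop: Variant 1 10/31 = 32.3%, Campaign Blue 17/42 = 40.5% → Campaign Blue
Mobile: Variant 1 20/21 = 95.2%, Campaign Blue 35/39 = 89.7% → Variant 1
Tablet: Variant 1 7/27 = 25.9%, Campaign Blue 6/34 = 17.6% → Variant 1
Overall: Variant 1 37/79 = 46.8%, Campaign Blue 58/115 = 50.4% → Campaign Blue
Neither sweeps: Variant 1 wins 2 of 3 groups, Campaign Blue wins 1. Campaign Blue wins overall but not every group — no Simpson reversal.

No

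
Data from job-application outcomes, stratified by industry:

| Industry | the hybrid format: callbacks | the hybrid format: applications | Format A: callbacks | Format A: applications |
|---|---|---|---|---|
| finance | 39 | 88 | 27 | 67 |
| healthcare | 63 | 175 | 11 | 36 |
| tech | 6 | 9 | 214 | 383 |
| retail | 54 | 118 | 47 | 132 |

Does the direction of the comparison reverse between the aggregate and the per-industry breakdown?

Yes

Finance: the hybrid format 39/88 = 44.3%, Format A 27/67 = 40.3% → the hybrid format
Healthcare: the hybrid format 63/175 = 36.0%, Format A 11/36 = 30.6% → the hybrid format
Tech: the hybrid format 6/9 = 66.7%, Format A 214/383 = 55.9% → the hybrid format
Retail: the hybrid format 54/118 = 45.8%, Format A 47/132 = 35.6% → the hybrid format
Overall: the hybrid format 162/390 = 41.5%, Format A 299/618 = 48.4% → Format A
The hybrid format wins each industry group but Format A wins overall — the comparison reverses. The hybrid format's applications skew toward healthcare, which has a lower base rate.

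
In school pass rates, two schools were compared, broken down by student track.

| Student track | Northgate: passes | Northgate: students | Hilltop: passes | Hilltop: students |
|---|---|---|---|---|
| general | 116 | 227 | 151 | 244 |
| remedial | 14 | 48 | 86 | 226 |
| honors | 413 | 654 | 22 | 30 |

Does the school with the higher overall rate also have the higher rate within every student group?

General: Northgate 116/227 = 51.1%, Hilltop 151/244 = 61.9% → Hilltop
Remedial: Northgate 14/48 = 29.2%, Hilltop 86/226 = 38.1% → Hilltop
Honors: Northgate 413/654 = 63.1%, Hilltop 22/30 = 73.3% → Hilltop
Overall: Northgate 543/929 = 58.4%, Hilltop 259/500 = 51.8% → Northgate
Hilltop wins each student group but Northgate wins overall — the comparison reverses. Hilltop's students skew toward remedial, which has a lower base rate.

No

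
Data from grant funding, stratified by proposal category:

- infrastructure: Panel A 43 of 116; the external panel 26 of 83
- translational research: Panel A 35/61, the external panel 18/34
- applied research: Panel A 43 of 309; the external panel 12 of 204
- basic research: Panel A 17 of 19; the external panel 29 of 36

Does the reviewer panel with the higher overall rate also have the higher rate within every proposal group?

Yes

Infrastructure: Panel A 43/116 = 37.1%, the external panel 26/83 = 31.3% → Panel A
Translational research: Panel A 35/61 = 57.4%, the external panel 18/34 = 52.9% → Panel A
Applied research: Panel A 43/309 = 13.9%, the external panel 12/204 = 5.9% → Panel A
Basic research: Panel A 17/19 = 89.5%, the external panel 29/36 = 80.6% → Panel A
Overall: Panel A 138/505 = 27.3%, the external panel 85/357 = 23.8% → Panel A
Panel A wins overall and in every proposal group — no reversal.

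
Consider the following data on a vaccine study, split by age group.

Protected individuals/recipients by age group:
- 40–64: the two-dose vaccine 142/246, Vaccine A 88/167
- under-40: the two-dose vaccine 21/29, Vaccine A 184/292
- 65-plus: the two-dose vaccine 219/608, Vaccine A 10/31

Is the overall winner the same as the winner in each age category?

40–64: the two-dose vaccine 142/246 = 57.7%, Vaccine A 88/167 = 52.7% → the two-dose vaccine
Under-40: the two-dose vaccine 21/29 = 72.4%, Vaccine A 184/292 = 63.0% → the two-dose vaccine
65-plus: the two-dose vaccine 219/608 = 36.0%, Vaccine A 10/31 = 32.3% → the two-dose vaccine
Overall: the two-dose vaccine 382/883 = 43.3%, Vaccine A 282/490 = 57.6% → Vaccine A
The two-dose vaccine wins each age group but Vaccine A wins overall — the comparison reverses. The two-dose vaccine's recipients skew toward 65-plus, which has a lower base rate.

No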